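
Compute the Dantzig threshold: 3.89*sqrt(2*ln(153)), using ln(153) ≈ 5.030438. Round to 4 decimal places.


ln(153) ≈ 5.030438.
2*ln(n) ≈ 10.060876.
sqrt(2*ln(n)) ≈ sqrt(10.060876) ≈ 3.171888.
threshold ≈ 3.89*3.171888 = 12.33864432 ≈ 12.3386.

12.3386


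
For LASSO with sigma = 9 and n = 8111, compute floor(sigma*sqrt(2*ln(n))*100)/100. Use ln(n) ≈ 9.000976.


ln(8111) ≈ 9.000976.
2*ln(n) ≈ 18.001952.
sqrt(2*ln(n)) ≈ sqrt(18.001952) ≈ 4.242871.
lambda ≈ 9*4.242871 = 38.185839.
floor(lambda*100)/100 = 38.18.

38.18


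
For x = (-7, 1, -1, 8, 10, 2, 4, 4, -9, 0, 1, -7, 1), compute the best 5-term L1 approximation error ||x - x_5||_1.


Sorted |x_i| descending: [10, 9, 8, 7, 7, 4, 4, 2, 1, 1, 1, 1, 0]
Keep top 5: [10, 9, 8, 7, 7]
Tail entries: [4, 4, 2, 1, 1, 1, 1, 0]
L1 error = sum of tail = 14.

14


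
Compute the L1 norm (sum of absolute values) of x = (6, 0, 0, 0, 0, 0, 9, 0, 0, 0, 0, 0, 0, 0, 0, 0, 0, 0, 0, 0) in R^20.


Non-zero entries: [(0, 6), (6, 9)]
Absolute values: [6, 9]
||x||_1 = sum = 15.

15


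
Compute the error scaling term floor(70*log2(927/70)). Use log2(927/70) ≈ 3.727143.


log2(n/k) = log2(927/70) ≈ 3.727143.
k*log2(n/k) ≈ 70*3.727143 = 260.90001.
floor(260.90001) = 260.

260


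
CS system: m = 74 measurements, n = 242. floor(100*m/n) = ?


100*m/n = 100*74/242 ≈ 30.5785.
floor = 30.

30


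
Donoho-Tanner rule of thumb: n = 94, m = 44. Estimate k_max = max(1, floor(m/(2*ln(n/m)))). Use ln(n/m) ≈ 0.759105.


n/m = 94/44 = 47/22.
ln(n/m) ≈ 0.759105.
2*ln(n/m) ≈ 1.51821.
m/(2*ln(n/m)) ≈ 44/1.51821 ≈ 28.9815.
floor = 28.
k_max = max(1, 28) = 28.

28


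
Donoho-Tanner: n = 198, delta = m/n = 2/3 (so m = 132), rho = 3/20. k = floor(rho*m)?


m = 2/3*198 = 132.
rho = 3/20.
rho*m = 3/20*132 = 19.8.
k = floor(19.8) = 19.

19


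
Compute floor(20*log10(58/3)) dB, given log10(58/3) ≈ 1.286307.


||x||/||e|| = 58/3.
log10(58/3) ≈ 1.286307.
20*log10(||x||/||e||) ≈ 20*1.286307 = 25.72614.
floor(25.72614) = 25.

25


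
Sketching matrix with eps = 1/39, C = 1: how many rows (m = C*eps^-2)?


1/eps = 39.
(1/eps)^2 = 1521.
m = 1*1521 = 1521.

1521


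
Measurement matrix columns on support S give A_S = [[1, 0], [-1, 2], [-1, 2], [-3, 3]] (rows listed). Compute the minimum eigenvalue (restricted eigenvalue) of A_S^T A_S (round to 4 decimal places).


A_S^T A_S = [[12, -13], [-13, 17]].
trace = 29.
det = 35.
disc = trace^2 - 4*det = 841 - 4*35 = 701.
sqrt(701) ≈ 26.476405.
lam_min = (29 - sqrt(701))/2 ≈ (29 - 26.476405)/2 = 1.2617975 ≈ 1.2618.

1.2618


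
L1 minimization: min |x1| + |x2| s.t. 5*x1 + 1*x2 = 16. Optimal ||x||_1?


Axis intercepts:
  x1 = 16/5, x2 = 0: L1 = 16/5
  x1 = 0, x2 = 16: L1 = 16
x* = (16/5, 0)
||x*||_1 = 16/5.

16/5


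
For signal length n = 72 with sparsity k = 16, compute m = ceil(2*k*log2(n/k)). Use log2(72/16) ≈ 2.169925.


log2(n/k) = log2(72/16) ≈ 2.169925.
2*k*log2(n/k) ≈ 2*16*2.169925 = 69.4376.
m = ceil(69.4376) = 70.

70


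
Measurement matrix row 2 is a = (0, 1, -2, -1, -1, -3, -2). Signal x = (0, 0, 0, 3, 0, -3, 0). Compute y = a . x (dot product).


Non-zero terms: ['-1*3', '-3*-3']
Products: [-3, 9]
y = sum = 6.

6


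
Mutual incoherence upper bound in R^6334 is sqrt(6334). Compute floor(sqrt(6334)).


79^2 = 6241 <= 6334 < 6400 = 80^2, so 79 <= sqrt(6334) < 80.
floor(sqrt(6334)) = 79.

79


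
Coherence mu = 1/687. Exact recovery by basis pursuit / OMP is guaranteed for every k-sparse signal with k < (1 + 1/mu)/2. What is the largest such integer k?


1/mu = 687.
1 + 1/mu = 688.
(1 + 1/mu)/2 = 344 is an integer and the inequality is strict, so k_max = 344 - 1 = 343.

343


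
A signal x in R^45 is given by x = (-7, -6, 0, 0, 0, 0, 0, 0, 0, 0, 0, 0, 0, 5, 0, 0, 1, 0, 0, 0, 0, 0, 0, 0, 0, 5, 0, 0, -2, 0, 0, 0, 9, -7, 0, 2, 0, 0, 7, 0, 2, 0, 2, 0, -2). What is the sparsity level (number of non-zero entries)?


Non-zero positions: [0, 1, 13, 16, 25, 28, 32, 33, 35, 38, 40, 42, 44].
Sparsity = 13.

13


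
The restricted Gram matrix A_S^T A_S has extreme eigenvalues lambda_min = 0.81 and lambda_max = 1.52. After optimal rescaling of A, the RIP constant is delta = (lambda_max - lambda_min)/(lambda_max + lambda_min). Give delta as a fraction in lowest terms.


lambda_max - lambda_min = 1.52 - 0.81 = 0.71.
lambda_max + lambda_min = 1.52 + 0.81 = 2.33.
delta = 0.71/2.33 = 71/233.

71/233


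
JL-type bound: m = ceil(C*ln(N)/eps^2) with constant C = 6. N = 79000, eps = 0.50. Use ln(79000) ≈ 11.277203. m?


ln(79000) ≈ 11.277203.
eps^2 = 0.50^2 = 0.25.
C*ln(N)/eps^2 ≈ 6*11.277203/0.25 ≈ 270.6529.
m = ceil(270.6529) = 271.

271


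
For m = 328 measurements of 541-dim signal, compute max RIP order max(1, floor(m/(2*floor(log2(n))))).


floor(log2(541)) = 9.
2*9 = 18.
m/(2*floor(log2(n))) = 328/18 ≈ 18.2222.
floor = 18.
k = max(1, 18) = 18.

18


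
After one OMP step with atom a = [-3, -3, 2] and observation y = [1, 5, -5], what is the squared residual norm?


a^T a = 22.
a^T y = -28.
coeff = -28/22 = -14/11.
||r||^2 = 169/11.

169/11


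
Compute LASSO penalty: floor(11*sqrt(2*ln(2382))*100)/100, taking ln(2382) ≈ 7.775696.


ln(2382) ≈ 7.775696.
2*ln(n) ≈ 15.551392.
sqrt(2*ln(n)) ≈ sqrt(15.551392) ≈ 3.943525.
lambda ≈ 11*3.943525 = 43.378775.
floor(lambda*100)/100 = 43.37.

43.37


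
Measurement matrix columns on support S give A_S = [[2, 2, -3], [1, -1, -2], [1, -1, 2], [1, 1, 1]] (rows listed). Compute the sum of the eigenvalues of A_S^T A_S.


Sum of eigenvalues of A_S^T A_S = trace(A_S^T A_S) = sum of squared column norms of A_S.
A_S^T A_S diagonal: [7, 7, 18].
trace = 7 + 7 + 18 = 32.

32


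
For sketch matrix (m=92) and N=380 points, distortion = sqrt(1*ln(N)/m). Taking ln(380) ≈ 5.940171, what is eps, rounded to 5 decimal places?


ln(380) ≈ 5.940171.
1*ln(N)/m ≈ 1*5.940171/92 ≈ 0.06456708.
eps = sqrt(0.06456708) ≈ 0.2541005 ≈ 0.25410.

0.25410


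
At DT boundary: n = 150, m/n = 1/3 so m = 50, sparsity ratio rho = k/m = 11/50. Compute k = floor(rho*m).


m = 1/3*150 = 50.
rho = 11/50.
rho*m = 11/50*50 = 11.
k = floor(11) = 11.

11


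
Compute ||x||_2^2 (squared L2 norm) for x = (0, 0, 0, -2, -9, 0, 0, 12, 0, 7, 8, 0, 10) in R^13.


Non-zero entries: [(3, -2), (4, -9), (7, 12), (9, 7), (10, 8), (12, 10)]
Squares: [4, 81, 144, 49, 64, 100]
||x||_2^2 = sum = 442.

442


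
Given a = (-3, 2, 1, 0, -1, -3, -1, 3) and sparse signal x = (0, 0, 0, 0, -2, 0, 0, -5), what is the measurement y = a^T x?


Non-zero terms: ['-1*-2', '3*-5']
Products: [2, -15]
y = sum = -13.

-13


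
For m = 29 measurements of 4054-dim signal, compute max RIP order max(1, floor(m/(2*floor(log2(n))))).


floor(log2(4054)) = 11.
2*11 = 22.
m/(2*floor(log2(n))) = 29/22 ≈ 1.3182.
floor = 1.
k = max(1, 1) = 1.

1


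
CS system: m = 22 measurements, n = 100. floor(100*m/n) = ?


100*m/n = 100*22/100 ≈ 22.0.
floor = 22.

22


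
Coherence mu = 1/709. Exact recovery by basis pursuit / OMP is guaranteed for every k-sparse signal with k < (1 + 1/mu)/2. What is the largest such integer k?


1/mu = 709.
1 + 1/mu = 710.
(1 + 1/mu)/2 = 355 is an integer and the inequality is strict, so k_max = 355 - 1 = 354.

354


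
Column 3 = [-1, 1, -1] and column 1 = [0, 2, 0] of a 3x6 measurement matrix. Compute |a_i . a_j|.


Inner product: -1*0 + 1*2 + -1*0
Products: [0, 2, 0]
Sum = 2.
|dot| = 2.

2


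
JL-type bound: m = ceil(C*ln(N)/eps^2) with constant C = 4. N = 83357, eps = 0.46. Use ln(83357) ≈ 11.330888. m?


ln(83357) ≈ 11.330888.
eps^2 = 0.46^2 = 0.2116.
C*ln(N)/eps^2 ≈ 4*11.330888/0.2116 ≈ 214.1945.
m = ceil(214.1945) = 215.

215


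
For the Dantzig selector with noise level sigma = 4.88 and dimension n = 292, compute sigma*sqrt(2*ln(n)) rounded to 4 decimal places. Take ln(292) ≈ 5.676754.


ln(292) ≈ 5.676754.
2*ln(n) ≈ 11.353508.
sqrt(2*ln(n)) ≈ sqrt(11.353508) ≈ 3.369497.
threshold ≈ 4.88*3.369497 = 16.44314536 ≈ 16.4431.

16.4431


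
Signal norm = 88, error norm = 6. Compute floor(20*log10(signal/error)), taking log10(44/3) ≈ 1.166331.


||x||/||e|| = 88/6 = 44/3.
log10(44/3) ≈ 1.166331.
20*log10(||x||/||e||) ≈ 20*1.166331 = 23.32662.
floor(23.32662) = 23.

23


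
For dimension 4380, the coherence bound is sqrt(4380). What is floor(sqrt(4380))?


66^2 = 4356 <= 4380 < 4489 = 67^2, so 66 <= sqrt(4380) < 67.
floor(sqrt(4380)) = 66.

66


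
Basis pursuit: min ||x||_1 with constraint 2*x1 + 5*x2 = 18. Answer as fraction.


Axis intercepts:
  x1 = 9, x2 = 0: L1 = 9
  x1 = 0, x2 = 18/5: L1 = 18/5
x* = (0, 18/5)
||x*||_1 = 18/5.

18/5


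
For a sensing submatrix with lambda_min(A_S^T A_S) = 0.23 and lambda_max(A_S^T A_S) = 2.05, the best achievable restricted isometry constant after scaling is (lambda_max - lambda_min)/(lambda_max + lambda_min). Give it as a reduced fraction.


lambda_max - lambda_min = 2.05 - 0.23 = 1.82.
lambda_max + lambda_min = 2.05 + 0.23 = 2.28.
delta = 1.82/2.28 = 182/228 = 91/114.

91/114


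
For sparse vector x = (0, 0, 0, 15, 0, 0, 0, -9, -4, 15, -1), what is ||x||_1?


Non-zero entries: [(3, 15), (7, -9), (8, -4), (9, 15), (10, -1)]
Absolute values: [15, 9, 4, 15, 1]
||x||_1 = sum = 44.

44


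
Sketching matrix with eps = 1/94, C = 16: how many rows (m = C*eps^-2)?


1/eps = 94.
(1/eps)^2 = 8836.
m = 16*8836 = 141376.

141376


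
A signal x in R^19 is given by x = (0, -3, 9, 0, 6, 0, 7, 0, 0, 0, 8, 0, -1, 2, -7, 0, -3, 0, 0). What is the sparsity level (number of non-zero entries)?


Non-zero positions: [1, 2, 4, 6, 10, 12, 13, 14, 16].
Sparsity = 9.

9


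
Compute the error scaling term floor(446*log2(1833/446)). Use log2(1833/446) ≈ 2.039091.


log2(n/k) = log2(1833/446) ≈ 2.039091.
k*log2(n/k) ≈ 446*2.039091 = 909.434586.
floor(909.434586) = 909.

909


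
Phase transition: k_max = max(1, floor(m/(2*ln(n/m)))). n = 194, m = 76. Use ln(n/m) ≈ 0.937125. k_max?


n/m = 194/76 = 97/38.
ln(n/m) ≈ 0.937125.
2*ln(n/m) ≈ 1.87425.
m/(2*ln(n/m)) ≈ 76/1.87425 ≈ 40.5496.
floor = 40.
k_max = max(1, 40) = 40.

40


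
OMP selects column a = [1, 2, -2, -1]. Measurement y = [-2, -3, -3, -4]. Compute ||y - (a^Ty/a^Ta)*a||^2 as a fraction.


a^T a = 10.
a^T y = 2.
coeff = 2/10 = 1/5.
||r||^2 = 188/5.

188/5


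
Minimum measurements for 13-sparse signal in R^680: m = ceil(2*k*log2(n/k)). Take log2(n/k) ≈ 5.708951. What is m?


log2(n/k) = log2(680/13) ≈ 5.708951.
2*k*log2(n/k) ≈ 2*13*5.708951 = 148.432726.
m = ceil(148.432726) = 149.

149


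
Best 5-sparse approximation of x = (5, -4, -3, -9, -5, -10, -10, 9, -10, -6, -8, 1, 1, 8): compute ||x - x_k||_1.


Sorted |x_i| descending: [10, 10, 10, 9, 9, 8, 8, 6, 5, 5, 4, 3, 1, 1]
Keep top 5: [10, 10, 10, 9, 9]
Tail entries: [8, 8, 6, 5, 5, 4, 3, 1, 1]
L1 error = sum of tail = 41.

41


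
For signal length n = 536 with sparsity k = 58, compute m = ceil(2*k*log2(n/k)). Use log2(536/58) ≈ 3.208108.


log2(n/k) = log2(536/58) ≈ 3.208108.
2*k*log2(n/k) ≈ 2*58*3.208108 = 372.140528.
m = ceil(372.140528) = 373.

373


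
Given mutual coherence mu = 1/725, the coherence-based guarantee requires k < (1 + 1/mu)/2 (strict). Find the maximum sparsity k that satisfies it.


1/mu = 725.
1 + 1/mu = 726.
(1 + 1/mu)/2 = 363 is an integer and the inequality is strict, so k_max = 363 - 1 = 362.

362


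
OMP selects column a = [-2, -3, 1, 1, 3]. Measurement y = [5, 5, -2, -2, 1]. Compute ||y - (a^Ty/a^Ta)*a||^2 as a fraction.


a^T a = 24.
a^T y = -26.
coeff = -26/24 = -13/12.
||r||^2 = 185/6.

185/6


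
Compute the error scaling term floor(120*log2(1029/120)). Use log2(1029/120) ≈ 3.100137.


log2(n/k) = log2(1029/120) ≈ 3.100137.
k*log2(n/k) ≈ 120*3.100137 = 372.01644.
floor(372.01644) = 372.

372


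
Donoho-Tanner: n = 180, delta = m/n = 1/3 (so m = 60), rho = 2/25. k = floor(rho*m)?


m = 1/3*180 = 60.
rho = 2/25.
rho*m = 2/25*60 = 4.8.
k = floor(4.8) = 4.

4


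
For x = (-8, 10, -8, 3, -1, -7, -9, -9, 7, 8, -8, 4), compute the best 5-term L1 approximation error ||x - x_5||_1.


Sorted |x_i| descending: [10, 9, 9, 8, 8, 8, 8, 7, 7, 4, 3, 1]
Keep top 5: [10, 9, 9, 8, 8]
Tail entries: [8, 8, 7, 7, 4, 3, 1]
L1 error = sum of tail = 38.

38


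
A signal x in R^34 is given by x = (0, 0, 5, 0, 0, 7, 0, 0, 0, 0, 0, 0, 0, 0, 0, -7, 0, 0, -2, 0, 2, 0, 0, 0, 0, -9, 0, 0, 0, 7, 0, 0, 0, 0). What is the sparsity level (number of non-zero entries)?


Non-zero positions: [2, 5, 15, 18, 20, 25, 29].
Sparsity = 7.

7


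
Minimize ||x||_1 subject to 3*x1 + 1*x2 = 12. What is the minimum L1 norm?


Axis intercepts:
  x1 = 4, x2 = 0: L1 = 4
  x1 = 0, x2 = 12: L1 = 12
x* = (4, 0)
||x*||_1 = 4.

4


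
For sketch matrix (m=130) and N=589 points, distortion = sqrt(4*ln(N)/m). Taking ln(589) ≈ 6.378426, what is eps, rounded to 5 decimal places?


ln(589) ≈ 6.378426.
4*ln(N)/m ≈ 4*6.378426/130 ≈ 0.19625926.
eps = sqrt(0.19625926) ≈ 0.4430116 ≈ 0.44301.

0.44301


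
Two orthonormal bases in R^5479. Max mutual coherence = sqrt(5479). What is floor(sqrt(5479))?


74^2 = 5476 <= 5479 < 5625 = 75^2, so 74 <= sqrt(5479) < 75.
floor(sqrt(5479)) = 74.

74


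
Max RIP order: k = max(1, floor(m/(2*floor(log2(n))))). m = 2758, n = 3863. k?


floor(log2(3863)) = 11.
2*11 = 22.
m/(2*floor(log2(n))) = 2758/22 ≈ 125.3636.
floor = 125.
k = max(1, 125) = 125.

125


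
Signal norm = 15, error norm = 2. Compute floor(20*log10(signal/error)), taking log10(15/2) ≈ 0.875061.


||x||/||e|| = 15/2.
log10(15/2) ≈ 0.875061.
20*log10(||x||/||e||) ≈ 20*0.875061 = 17.50122.
floor(17.50122) = 17.

17


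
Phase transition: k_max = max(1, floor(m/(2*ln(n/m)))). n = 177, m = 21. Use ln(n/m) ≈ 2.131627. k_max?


n/m = 177/21 = 59/7.
ln(n/m) ≈ 2.131627.
2*ln(n/m) ≈ 4.263254.
m/(2*ln(n/m)) ≈ 21/4.263254 ≈ 4.9258.
floor = 4.
k_max = max(1, 4) = 4.

4


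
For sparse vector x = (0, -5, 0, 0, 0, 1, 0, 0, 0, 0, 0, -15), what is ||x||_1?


Non-zero entries: [(1, -5), (5, 1), (11, -15)]
Absolute values: [5, 1, 15]
||x||_1 = sum = 21.

21


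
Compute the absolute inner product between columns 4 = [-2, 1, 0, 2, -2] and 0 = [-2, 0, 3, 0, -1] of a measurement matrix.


Inner product: -2*-2 + 1*0 + 0*3 + 2*0 + -2*-1
Products: [4, 0, 0, 0, 2]
Sum = 6.
|dot| = 6.

6


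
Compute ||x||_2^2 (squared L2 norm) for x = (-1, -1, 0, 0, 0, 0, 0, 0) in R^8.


Non-zero entries: [(0, -1), (1, -1)]
Squares: [1, 1]
||x||_2^2 = sum = 2.

2


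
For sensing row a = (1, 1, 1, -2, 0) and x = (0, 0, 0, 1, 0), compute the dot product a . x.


Non-zero terms: ['-2*1']
Products: [-2]
y = sum = -2.

-2


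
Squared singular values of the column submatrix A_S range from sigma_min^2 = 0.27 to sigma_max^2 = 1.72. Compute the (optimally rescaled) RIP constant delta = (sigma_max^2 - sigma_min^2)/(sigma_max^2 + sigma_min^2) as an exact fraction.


lambda_max - lambda_min = 1.72 - 0.27 = 1.45.
lambda_max + lambda_min = 1.72 + 0.27 = 1.99.
delta = 1.45/1.99 = 145/199.

145/199


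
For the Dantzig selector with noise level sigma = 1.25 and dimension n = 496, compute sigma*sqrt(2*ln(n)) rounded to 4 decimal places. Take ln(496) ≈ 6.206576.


ln(496) ≈ 6.206576.
2*ln(n) ≈ 12.413152.
sqrt(2*ln(n)) ≈ sqrt(12.413152) ≈ 3.52323.
threshold ≈ 1.25*3.52323 = 4.4040375 ≈ 4.4040.

4.4040


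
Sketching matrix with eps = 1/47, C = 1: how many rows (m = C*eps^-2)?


1/eps = 47.
(1/eps)^2 = 2209.
m = 1*2209 = 2209.

2209


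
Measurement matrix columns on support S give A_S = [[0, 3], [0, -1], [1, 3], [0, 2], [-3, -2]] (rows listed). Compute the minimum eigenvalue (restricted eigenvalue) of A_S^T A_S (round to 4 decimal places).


A_S^T A_S = [[10, 9], [9, 27]].
trace = 37.
det = 189.
disc = trace^2 - 4*det = 1369 - 4*189 = 613.
sqrt(613) ≈ 24.758837.
lam_min = (37 - sqrt(613))/2 ≈ (37 - 24.758837)/2 = 6.1205815 ≈ 6.1206.

6.1206


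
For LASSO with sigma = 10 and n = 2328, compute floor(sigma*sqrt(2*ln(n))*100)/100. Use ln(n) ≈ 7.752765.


ln(2328) ≈ 7.752765.
2*ln(n) ≈ 15.50553.
sqrt(2*ln(n)) ≈ sqrt(15.50553) ≈ 3.937706.
lambda ≈ 10*3.937706 = 39.37706.
floor(lambda*100)/100 = 39.37.

39.37


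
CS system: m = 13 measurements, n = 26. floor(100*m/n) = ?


100*m/n = 100*13/26 ≈ 50.0.
floor = 50.

50


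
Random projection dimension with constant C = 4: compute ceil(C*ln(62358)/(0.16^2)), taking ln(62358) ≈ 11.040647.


ln(62358) ≈ 11.040647.
eps^2 = 0.16^2 = 0.0256.
C*ln(N)/eps^2 ≈ 4*11.040647/0.0256 ≈ 1725.1011.
m = ceil(1725.1011) = 1726.

1726


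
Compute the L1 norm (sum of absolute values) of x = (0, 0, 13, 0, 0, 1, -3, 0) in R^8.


Non-zero entries: [(2, 13), (5, 1), (6, -3)]
Absolute values: [13, 1, 3]
||x||_1 = sum = 17.

17


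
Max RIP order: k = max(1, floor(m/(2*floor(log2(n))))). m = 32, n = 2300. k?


floor(log2(2300)) = 11.
2*11 = 22.
m/(2*floor(log2(n))) = 32/22 ≈ 1.4545.
floor = 1.
k = max(1, 1) = 1.

1


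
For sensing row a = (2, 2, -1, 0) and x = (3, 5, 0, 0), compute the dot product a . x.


Non-zero terms: ['2*3', '2*5']
Products: [6, 10]
y = sum = 16.

16


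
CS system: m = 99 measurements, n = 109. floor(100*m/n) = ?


100*m/n = 100*99/109 ≈ 90.8257.
floor = 90.

90


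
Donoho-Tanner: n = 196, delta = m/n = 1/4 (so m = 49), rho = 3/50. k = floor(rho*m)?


m = 1/4*196 = 49.
rho = 3/50.
rho*m = 3/50*49 = 2.94.
k = floor(2.94) = 2.

2


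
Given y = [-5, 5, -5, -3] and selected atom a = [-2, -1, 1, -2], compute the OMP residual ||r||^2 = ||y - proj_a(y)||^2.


a^T a = 10.
a^T y = 6.
coeff = 6/10 = 3/5.
||r||^2 = 402/5.

402/5


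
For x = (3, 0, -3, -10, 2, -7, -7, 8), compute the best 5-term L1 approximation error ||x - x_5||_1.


Sorted |x_i| descending: [10, 8, 7, 7, 3, 3, 2, 0]
Keep top 5: [10, 8, 7, 7, 3]
Tail entries: [3, 2, 0]
L1 error = sum of tail = 5.

5


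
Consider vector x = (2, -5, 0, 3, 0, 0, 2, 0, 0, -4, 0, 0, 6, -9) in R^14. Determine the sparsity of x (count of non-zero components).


Non-zero positions: [0, 1, 3, 6, 9, 12, 13].
Sparsity = 7.

7


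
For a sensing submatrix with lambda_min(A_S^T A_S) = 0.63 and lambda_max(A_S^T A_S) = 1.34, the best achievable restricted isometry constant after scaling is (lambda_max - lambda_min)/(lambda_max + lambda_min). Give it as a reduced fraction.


lambda_max - lambda_min = 1.34 - 0.63 = 0.71.
lambda_max + lambda_min = 1.34 + 0.63 = 1.97.
delta = 0.71/1.97 = 71/197.

71/197


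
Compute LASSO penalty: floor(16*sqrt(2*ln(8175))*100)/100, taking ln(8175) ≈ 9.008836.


ln(8175) ≈ 9.008836.
2*ln(n) ≈ 18.017672.
sqrt(2*ln(n)) ≈ sqrt(18.017672) ≈ 4.244723.
lambda ≈ 16*4.244723 = 67.915568.
floor(lambda*100)/100 = 67.91.

67.91


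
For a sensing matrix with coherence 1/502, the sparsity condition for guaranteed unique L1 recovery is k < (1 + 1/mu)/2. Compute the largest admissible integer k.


1/mu = 502.
1 + 1/mu = 503.
(1 + 1/mu)/2 = 251.5 is not an integer, so k_max = floor(251.5) = 251.

251


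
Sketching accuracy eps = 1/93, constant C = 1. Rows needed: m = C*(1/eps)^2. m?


1/eps = 93.
(1/eps)^2 = 8649.
m = 1*8649 = 8649.

8649


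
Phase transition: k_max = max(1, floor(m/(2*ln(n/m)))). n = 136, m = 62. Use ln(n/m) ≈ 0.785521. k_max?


n/m = 136/62 = 68/31.
ln(n/m) ≈ 0.785521.
2*ln(n/m) ≈ 1.571042.
m/(2*ln(n/m)) ≈ 62/1.571042 ≈ 39.4643.
floor = 39.
k_max = max(1, 39) = 39.

39


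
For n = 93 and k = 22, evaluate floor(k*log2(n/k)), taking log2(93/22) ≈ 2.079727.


log2(n/k) = log2(93/22) ≈ 2.079727.
k*log2(n/k) ≈ 22*2.079727 = 45.753994.
floor(45.753994) = 45.

45


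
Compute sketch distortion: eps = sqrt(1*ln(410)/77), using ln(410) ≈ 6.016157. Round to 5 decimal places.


ln(410) ≈ 6.016157.
1*ln(N)/m ≈ 1*6.016157/77 ≈ 0.07813191.
eps = sqrt(0.07813191) ≈ 0.2795209 ≈ 0.27952.

0.27952


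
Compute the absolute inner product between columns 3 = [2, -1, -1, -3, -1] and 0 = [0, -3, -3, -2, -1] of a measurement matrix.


Inner product: 2*0 + -1*-3 + -1*-3 + -3*-2 + -1*-1
Products: [0, 3, 3, 6, 1]
Sum = 13.
|dot| = 13.

13


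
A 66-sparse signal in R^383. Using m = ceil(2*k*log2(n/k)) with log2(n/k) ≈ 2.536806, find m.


log2(n/k) = log2(383/66) ≈ 2.536806.
2*k*log2(n/k) ≈ 2*66*2.536806 = 334.858392.
m = ceil(334.858392) = 335.

335


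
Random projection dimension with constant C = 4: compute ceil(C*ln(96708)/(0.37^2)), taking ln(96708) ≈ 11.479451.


ln(96708) ≈ 11.479451.
eps^2 = 0.37^2 = 0.1369.
C*ln(N)/eps^2 ≈ 4*11.479451/0.1369 ≈ 335.4113.
m = ceil(335.4113) = 336.

336


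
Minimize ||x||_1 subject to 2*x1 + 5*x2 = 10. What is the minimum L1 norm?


Axis intercepts:
  x1 = 5, x2 = 0: L1 = 5
  x1 = 0, x2 = 2: L1 = 2
x* = (0, 2)
||x*||_1 = 2.

2


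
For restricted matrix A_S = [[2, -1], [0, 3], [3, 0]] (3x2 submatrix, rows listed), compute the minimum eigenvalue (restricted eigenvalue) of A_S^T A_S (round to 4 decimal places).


A_S^T A_S = [[13, -2], [-2, 10]].
trace = 23.
det = 126.
disc = trace^2 - 4*det = 529 - 4*126 = 25.
sqrt(25) = 5.
lam_min = (23 - 5)/2 = 9 = 9.0000.

9.0000


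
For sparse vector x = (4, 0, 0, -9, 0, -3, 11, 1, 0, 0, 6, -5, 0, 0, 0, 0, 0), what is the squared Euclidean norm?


Non-zero entries: [(0, 4), (3, -9), (5, -3), (6, 11), (7, 1), (10, 6), (11, -5)]
Squares: [16, 81, 9, 121, 1, 36, 25]
||x||_2^2 = sum = 289.

289


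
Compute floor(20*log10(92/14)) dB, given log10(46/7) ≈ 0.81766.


||x||/||e|| = 92/14 = 46/7.
log10(46/7) ≈ 0.81766.
20*log10(||x||/||e||) ≈ 20*0.81766 = 16.3532.
floor(16.3532) = 16.

16


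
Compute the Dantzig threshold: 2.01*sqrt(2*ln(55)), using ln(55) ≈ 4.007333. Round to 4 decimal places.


ln(55) ≈ 4.007333.
2*ln(n) ≈ 8.014666.
sqrt(2*ln(n)) ≈ sqrt(8.014666) ≈ 2.831019.
threshold ≈ 2.01*2.831019 = 5.69034819 ≈ 5.6903.

5.6903


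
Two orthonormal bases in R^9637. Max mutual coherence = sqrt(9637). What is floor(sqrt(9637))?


98^2 = 9604 <= 9637 < 9801 = 99^2, so 98 <= sqrt(9637) < 99.
floor(sqrt(9637)) = 98.

98


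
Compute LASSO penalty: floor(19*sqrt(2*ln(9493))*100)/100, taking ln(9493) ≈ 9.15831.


ln(9493) ≈ 9.15831.
2*ln(n) ≈ 18.31662.
sqrt(2*ln(n)) ≈ sqrt(18.31662) ≈ 4.279792.
lambda ≈ 19*4.279792 = 81.316048.
floor(lambda*100)/100 = 81.31.

81.31


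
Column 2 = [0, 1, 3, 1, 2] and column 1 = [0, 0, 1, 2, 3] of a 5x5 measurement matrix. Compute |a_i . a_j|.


Inner product: 0*0 + 1*0 + 3*1 + 1*2 + 2*3
Products: [0, 0, 3, 2, 6]
Sum = 11.
|dot| = 11.

11


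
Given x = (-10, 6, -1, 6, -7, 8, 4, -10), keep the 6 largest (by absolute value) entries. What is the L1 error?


Sorted |x_i| descending: [10, 10, 8, 7, 6, 6, 4, 1]
Keep top 6: [10, 10, 8, 7, 6, 6]
Tail entries: [4, 1]
L1 error = sum of tail = 5.

5


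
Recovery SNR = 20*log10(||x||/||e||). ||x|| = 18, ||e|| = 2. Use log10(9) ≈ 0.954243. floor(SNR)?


||x||/||e|| = 18/2 = 9.
log10(9) ≈ 0.954243.
20*log10(||x||/||e||) ≈ 20*0.954243 = 19.08486.
floor(19.08486) = 19.

19


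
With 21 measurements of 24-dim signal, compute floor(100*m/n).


100*m/n = 100*21/24 ≈ 87.5.
floor = 87.

87


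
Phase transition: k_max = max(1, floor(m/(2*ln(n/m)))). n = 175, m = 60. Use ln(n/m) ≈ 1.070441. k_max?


n/m = 175/60 = 35/12.
ln(n/m) ≈ 1.070441.
2*ln(n/m) ≈ 2.140882.
m/(2*ln(n/m)) ≈ 60/2.140882 ≈ 28.0258.
floor = 28.
k_max = max(1, 28) = 28.

28


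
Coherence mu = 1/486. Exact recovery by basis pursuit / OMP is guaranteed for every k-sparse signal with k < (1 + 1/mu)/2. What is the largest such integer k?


1/mu = 486.
1 + 1/mu = 487.
(1 + 1/mu)/2 = 243.5 is not an integer, so k_max = floor(243.5) = 243.

243


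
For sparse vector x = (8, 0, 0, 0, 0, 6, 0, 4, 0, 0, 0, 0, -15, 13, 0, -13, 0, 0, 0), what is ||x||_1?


Non-zero entries: [(0, 8), (5, 6), (7, 4), (12, -15), (13, 13), (15, -13)]
Absolute values: [8, 6, 4, 15, 13, 13]
||x||_1 = sum = 59.

59


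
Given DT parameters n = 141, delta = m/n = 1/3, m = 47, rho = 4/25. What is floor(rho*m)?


m = 1/3*141 = 47.
rho = 4/25.
rho*m = 4/25*47 = 7.52.
k = floor(7.52) = 7.

7


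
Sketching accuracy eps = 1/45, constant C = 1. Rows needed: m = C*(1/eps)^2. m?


1/eps = 45.
(1/eps)^2 = 2025.
m = 1*2025 = 2025.

2025


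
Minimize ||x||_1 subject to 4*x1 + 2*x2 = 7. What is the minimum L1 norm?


Axis intercepts:
  x1 = 7/4, x2 = 0: L1 = 7/4
  x1 = 0, x2 = 7/2: L1 = 7/2
x* = (7/4, 0)
||x*||_1 = 7/4.

7/4


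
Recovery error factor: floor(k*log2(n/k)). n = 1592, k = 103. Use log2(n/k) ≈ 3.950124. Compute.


log2(n/k) = log2(1592/103) ≈ 3.950124.
k*log2(n/k) ≈ 103*3.950124 = 406.862772.
floor(406.862772) = 406.

406


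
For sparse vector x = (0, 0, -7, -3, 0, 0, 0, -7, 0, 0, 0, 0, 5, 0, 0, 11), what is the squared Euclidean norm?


Non-zero entries: [(2, -7), (3, -3), (7, -7), (12, 5), (15, 11)]
Squares: [49, 9, 49, 25, 121]
||x||_2^2 = sum = 253.

253


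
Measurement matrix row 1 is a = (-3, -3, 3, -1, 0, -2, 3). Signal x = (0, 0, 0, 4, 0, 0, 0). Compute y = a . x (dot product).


Non-zero terms: ['-1*4']
Products: [-4]
y = sum = -4.

-4


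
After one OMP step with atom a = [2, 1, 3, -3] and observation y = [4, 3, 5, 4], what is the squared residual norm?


a^T a = 23.
a^T y = 14.
coeff = 14/23 = 14/23.
||r||^2 = 1322/23.

1322/23


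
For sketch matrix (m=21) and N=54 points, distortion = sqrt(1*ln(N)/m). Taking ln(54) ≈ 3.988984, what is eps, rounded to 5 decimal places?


ln(54) ≈ 3.988984.
1*ln(N)/m ≈ 1*3.988984/21 ≈ 0.18995162.
eps = sqrt(0.18995162) ≈ 0.4358344 ≈ 0.43583.

0.43583


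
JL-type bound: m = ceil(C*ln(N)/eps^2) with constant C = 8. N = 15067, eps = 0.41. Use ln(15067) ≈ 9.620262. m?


ln(15067) ≈ 9.620262.
eps^2 = 0.41^2 = 0.1681.
C*ln(N)/eps^2 ≈ 8*9.620262/0.1681 ≈ 457.8352.
m = ceil(457.8352) = 458.

458


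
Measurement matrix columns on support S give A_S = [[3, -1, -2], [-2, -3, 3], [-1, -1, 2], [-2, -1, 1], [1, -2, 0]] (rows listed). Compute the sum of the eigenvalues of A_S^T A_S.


Sum of eigenvalues of A_S^T A_S = trace(A_S^T A_S) = sum of squared column norms of A_S.
A_S^T A_S diagonal: [19, 16, 18].
trace = 19 + 16 + 18 = 53.

53


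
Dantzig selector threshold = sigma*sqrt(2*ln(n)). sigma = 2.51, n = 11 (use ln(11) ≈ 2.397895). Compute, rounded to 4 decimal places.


ln(11) ≈ 2.397895.
2*ln(n) ≈ 4.79579.
sqrt(2*ln(n)) ≈ sqrt(4.79579) ≈ 2.189929.
threshold ≈ 2.51*2.189929 = 5.49672179 ≈ 5.4967.

5.4967


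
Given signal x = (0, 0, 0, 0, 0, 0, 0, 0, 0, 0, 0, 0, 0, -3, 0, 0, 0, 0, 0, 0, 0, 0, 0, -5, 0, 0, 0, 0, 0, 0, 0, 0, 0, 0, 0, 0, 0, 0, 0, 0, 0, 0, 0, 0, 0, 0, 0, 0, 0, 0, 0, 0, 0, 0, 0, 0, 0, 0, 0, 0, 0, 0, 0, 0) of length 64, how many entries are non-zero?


Non-zero positions: [13, 23].
Sparsity = 2.

2


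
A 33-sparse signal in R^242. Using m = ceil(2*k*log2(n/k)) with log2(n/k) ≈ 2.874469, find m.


log2(n/k) = log2(242/33) ≈ 2.874469.
2*k*log2(n/k) ≈ 2*33*2.874469 = 189.714954.
m = ceil(189.714954) = 190.

190


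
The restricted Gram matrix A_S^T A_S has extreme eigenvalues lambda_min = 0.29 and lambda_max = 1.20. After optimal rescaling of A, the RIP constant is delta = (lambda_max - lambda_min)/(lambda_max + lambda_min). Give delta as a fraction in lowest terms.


lambda_max - lambda_min = 1.20 - 0.29 = 0.91.
lambda_max + lambda_min = 1.20 + 0.29 = 1.49.
delta = 0.91/1.49 = 91/149.

91/149


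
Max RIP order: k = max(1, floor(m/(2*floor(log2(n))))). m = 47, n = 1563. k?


floor(log2(1563)) = 10.
2*10 = 20.
m/(2*floor(log2(n))) = 47/20 ≈ 2.35.
floor = 2.
k = max(1, 2) = 2.

2


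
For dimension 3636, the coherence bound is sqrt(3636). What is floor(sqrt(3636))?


60^2 = 3600 <= 3636 < 3721 = 61^2, so 60 <= sqrt(3636) < 61.
floor(sqrt(3636)) = 60.

60


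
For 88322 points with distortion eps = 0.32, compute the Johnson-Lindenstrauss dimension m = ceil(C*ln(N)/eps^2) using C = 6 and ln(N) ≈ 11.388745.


ln(88322) ≈ 11.388745.
eps^2 = 0.32^2 = 0.1024.
C*ln(N)/eps^2 ≈ 6*11.388745/0.1024 ≈ 667.3093.
m = ceil(667.3093) = 668.

668


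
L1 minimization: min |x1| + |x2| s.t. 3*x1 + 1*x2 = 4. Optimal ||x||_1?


Axis intercepts:
  x1 = 4/3, x2 = 0: L1 = 4/3
  x1 = 0, x2 = 4: L1 = 4
x* = (4/3, 0)
||x*||_1 = 4/3.

4/3


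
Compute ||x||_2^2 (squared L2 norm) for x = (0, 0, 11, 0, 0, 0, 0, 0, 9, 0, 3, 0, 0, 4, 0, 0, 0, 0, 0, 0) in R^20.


Non-zero entries: [(2, 11), (8, 9), (10, 3), (13, 4)]
Squares: [121, 81, 9, 16]
||x||_2^2 = sum = 227.

227


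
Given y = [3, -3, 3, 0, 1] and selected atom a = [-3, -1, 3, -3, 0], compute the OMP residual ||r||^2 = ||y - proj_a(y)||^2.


a^T a = 28.
a^T y = 3.
coeff = 3/28 = 3/28.
||r||^2 = 775/28.

775/28


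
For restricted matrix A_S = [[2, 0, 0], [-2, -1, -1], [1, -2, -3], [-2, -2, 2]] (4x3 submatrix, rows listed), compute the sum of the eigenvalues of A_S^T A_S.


Sum of eigenvalues of A_S^T A_S = trace(A_S^T A_S) = sum of squared column norms of A_S.
A_S^T A_S diagonal: [13, 9, 14].
trace = 13 + 9 + 14 = 36.

36


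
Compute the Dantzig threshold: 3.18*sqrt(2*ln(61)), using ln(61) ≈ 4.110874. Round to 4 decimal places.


ln(61) ≈ 4.110874.
2*ln(n) ≈ 8.221748.
sqrt(2*ln(n)) ≈ sqrt(8.221748) ≈ 2.867359.
threshold ≈ 3.18*2.867359 = 9.11820162 ≈ 9.1182.

9.1182


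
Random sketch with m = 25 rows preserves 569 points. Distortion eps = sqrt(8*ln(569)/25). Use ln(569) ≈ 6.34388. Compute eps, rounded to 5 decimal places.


ln(569) ≈ 6.34388.
8*ln(N)/m ≈ 8*6.34388/25 ≈ 2.0300416.
eps = sqrt(2.0300416) ≈ 1.4247953 ≈ 1.42480.

1.42480


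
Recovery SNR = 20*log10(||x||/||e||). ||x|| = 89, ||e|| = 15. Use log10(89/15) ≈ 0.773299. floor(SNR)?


||x||/||e|| = 89/15.
log10(89/15) ≈ 0.773299.
20*log10(||x||/||e||) ≈ 20*0.773299 = 15.46598.
floor(15.46598) = 15.

15


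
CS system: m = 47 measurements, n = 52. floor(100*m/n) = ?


100*m/n = 100*47/52 ≈ 90.3846.
floor = 90.

90


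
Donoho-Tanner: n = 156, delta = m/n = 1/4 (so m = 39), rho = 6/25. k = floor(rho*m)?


m = 1/4*156 = 39.
rho = 6/25.
rho*m = 6/25*39 = 9.36.
k = floor(9.36) = 9.

9


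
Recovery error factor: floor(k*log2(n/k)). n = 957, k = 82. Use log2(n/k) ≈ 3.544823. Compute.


log2(n/k) = log2(957/82) ≈ 3.544823.
k*log2(n/k) ≈ 82*3.544823 = 290.675486.
floor(290.675486) = 290.

290


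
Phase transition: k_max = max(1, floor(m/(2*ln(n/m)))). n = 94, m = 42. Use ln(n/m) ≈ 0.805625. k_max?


n/m = 94/42 = 47/21.
ln(n/m) ≈ 0.805625.
2*ln(n/m) ≈ 1.61125.
m/(2*ln(n/m)) ≈ 42/1.61125 ≈ 26.0667.
floor = 26.
k_max = max(1, 26) = 26.

26


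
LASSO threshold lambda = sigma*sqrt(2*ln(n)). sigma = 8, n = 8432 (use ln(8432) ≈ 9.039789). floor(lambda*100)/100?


ln(8432) ≈ 9.039789.
2*ln(n) ≈ 18.079578.
sqrt(2*ln(n)) ≈ sqrt(18.079578) ≈ 4.252009.
lambda ≈ 8*4.252009 = 34.016072.
floor(lambda*100)/100 = 34.01.

34.01


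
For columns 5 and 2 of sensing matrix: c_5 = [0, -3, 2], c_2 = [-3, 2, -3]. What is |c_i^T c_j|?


Inner product: 0*-3 + -3*2 + 2*-3
Products: [0, -6, -6]
Sum = -12.
|dot| = 12.

12


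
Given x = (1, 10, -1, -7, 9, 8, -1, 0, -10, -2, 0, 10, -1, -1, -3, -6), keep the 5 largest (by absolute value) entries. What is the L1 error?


Sorted |x_i| descending: [10, 10, 10, 9, 8, 7, 6, 3, 2, 1, 1, 1, 1, 1, 0, 0]
Keep top 5: [10, 10, 10, 9, 8]
Tail entries: [7, 6, 3, 2, 1, 1, 1, 1, 1, 0, 0]
L1 error = sum of tail = 23.

23


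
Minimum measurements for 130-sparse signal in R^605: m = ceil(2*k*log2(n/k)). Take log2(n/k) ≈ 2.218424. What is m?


log2(n/k) = log2(605/130) ≈ 2.218424.
2*k*log2(n/k) ≈ 2*130*2.218424 = 576.79024.
m = ceil(576.79024) = 577.

577


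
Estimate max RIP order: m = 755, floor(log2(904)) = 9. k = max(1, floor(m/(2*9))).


floor(log2(904)) = 9.
2*9 = 18.
m/(2*floor(log2(n))) = 755/18 ≈ 41.9444.
floor = 41.
k = max(1, 41) = 41.

41


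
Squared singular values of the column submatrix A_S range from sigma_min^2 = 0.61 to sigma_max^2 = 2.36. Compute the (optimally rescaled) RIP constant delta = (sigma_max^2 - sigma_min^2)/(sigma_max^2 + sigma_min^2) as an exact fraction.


lambda_max - lambda_min = 2.36 - 0.61 = 1.75.
lambda_max + lambda_min = 2.36 + 0.61 = 2.97.
delta = 1.75/2.97 = 175/297.

175/297


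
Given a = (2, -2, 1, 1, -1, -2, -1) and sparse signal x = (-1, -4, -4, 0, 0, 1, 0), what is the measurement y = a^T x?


Non-zero terms: ['2*-1', '-2*-4', '1*-4', '-2*1']
Products: [-2, 8, -4, -2]
y = sum = 0.

0


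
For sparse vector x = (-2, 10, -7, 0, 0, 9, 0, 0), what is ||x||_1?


Non-zero entries: [(0, -2), (1, 10), (2, -7), (5, 9)]
Absolute values: [2, 10, 7, 9]
||x||_1 = sum = 28.

28


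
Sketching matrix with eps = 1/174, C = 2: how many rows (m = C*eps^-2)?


1/eps = 174.
(1/eps)^2 = 30276.
m = 2*30276 = 60552.

60552


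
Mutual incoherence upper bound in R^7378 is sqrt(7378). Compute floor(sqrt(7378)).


85^2 = 7225 <= 7378 < 7396 = 86^2, so 85 <= sqrt(7378) < 86.
floor(sqrt(7378)) = 85.

85


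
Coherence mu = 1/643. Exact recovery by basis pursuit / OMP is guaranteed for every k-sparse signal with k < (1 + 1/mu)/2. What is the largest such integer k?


1/mu = 643.
1 + 1/mu = 644.
(1 + 1/mu)/2 = 322 is an integer and the inequality is strict, so k_max = 322 - 1 = 321.

321


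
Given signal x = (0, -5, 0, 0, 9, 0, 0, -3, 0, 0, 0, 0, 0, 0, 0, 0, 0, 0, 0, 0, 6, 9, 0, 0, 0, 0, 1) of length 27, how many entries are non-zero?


Non-zero positions: [1, 4, 7, 20, 21, 26].
Sparsity = 6.

6


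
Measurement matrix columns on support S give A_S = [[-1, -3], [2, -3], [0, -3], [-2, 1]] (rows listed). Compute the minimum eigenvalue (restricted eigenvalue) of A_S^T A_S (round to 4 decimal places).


A_S^T A_S = [[9, -5], [-5, 28]].
trace = 37.
det = 227.
disc = trace^2 - 4*det = 1369 - 4*227 = 461.
sqrt(461) ≈ 21.470911.
lam_min = (37 - sqrt(461))/2 ≈ (37 - 21.470911)/2 = 7.7645445 ≈ 7.7645.

7.7645


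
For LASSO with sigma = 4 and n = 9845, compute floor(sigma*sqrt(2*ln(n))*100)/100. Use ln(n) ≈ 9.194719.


ln(9845) ≈ 9.194719.
2*ln(n) ≈ 18.389438.
sqrt(2*ln(n)) ≈ sqrt(18.389438) ≈ 4.288291.
lambda ≈ 4*4.288291 = 17.153164.
floor(lambda*100)/100 = 17.15.

17.15


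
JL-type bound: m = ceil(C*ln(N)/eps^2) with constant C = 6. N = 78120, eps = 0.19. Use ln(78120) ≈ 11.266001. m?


ln(78120) ≈ 11.266001.
eps^2 = 0.19^2 = 0.0361.
C*ln(N)/eps^2 ≈ 6*11.266001/0.0361 ≈ 1872.4655.
m = ceil(1872.4655) = 1873.

1873


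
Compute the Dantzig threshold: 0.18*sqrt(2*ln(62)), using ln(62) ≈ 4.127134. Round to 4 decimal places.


ln(62) ≈ 4.127134.
2*ln(n) ≈ 8.254268.
sqrt(2*ln(n)) ≈ sqrt(8.254268) ≈ 2.873024.
threshold ≈ 0.18*2.873024 = 0.51714432 ≈ 0.5171.

0.5171


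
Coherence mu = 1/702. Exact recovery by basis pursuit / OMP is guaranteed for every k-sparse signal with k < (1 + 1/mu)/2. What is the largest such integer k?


1/mu = 702.
1 + 1/mu = 703.
(1 + 1/mu)/2 = 351.5 is not an integer, so k_max = floor(351.5) = 351.

351


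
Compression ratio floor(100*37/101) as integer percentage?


100*m/n = 100*37/101 ≈ 36.6337.
floor = 36.

36


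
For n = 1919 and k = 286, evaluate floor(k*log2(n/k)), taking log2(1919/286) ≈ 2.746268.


log2(n/k) = log2(1919/286) ≈ 2.746268.
k*log2(n/k) ≈ 286*2.746268 = 785.432648.
floor(785.432648) = 785.

785


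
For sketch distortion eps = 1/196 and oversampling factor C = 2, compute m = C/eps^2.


1/eps = 196.
(1/eps)^2 = 38416.
m = 2*38416 = 76832.

76832


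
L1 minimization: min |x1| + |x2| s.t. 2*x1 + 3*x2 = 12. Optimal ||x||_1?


Axis intercepts:
  x1 = 6, x2 = 0: L1 = 6
  x1 = 0, x2 = 4: L1 = 4
x* = (0, 4)
||x*||_1 = 4.

4


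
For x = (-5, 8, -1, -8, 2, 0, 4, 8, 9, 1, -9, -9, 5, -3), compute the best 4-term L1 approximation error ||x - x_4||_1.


Sorted |x_i| descending: [9, 9, 9, 8, 8, 8, 5, 5, 4, 3, 2, 1, 1, 0]
Keep top 4: [9, 9, 9, 8]
Tail entries: [8, 8, 5, 5, 4, 3, 2, 1, 1, 0]
L1 error = sum of tail = 37.

37


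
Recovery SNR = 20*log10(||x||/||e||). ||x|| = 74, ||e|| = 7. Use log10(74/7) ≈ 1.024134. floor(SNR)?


||x||/||e|| = 74/7.
log10(74/7) ≈ 1.024134.
20*log10(||x||/||e||) ≈ 20*1.024134 = 20.48268.
floor(20.48268) = 20.

20


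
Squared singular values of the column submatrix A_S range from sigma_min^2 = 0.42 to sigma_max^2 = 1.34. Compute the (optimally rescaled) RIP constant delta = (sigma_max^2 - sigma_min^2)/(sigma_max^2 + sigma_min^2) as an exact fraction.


lambda_max - lambda_min = 1.34 - 0.42 = 0.92.
lambda_max + lambda_min = 1.34 + 0.42 = 1.76.
delta = 0.92/1.76 = 92/176 = 23/44.

23/44


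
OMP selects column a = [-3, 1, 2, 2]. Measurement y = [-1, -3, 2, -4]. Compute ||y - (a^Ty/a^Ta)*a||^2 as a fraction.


a^T a = 18.
a^T y = -4.
coeff = -4/18 = -2/9.
||r||^2 = 262/9.

262/9


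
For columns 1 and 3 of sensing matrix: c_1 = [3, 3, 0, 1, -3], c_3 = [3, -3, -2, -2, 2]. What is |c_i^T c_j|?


Inner product: 3*3 + 3*-3 + 0*-2 + 1*-2 + -3*2
Products: [9, -9, 0, -2, -6]
Sum = -8.
|dot| = 8.

8


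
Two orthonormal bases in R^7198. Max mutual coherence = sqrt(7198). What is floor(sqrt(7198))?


84^2 = 7056 <= 7198 < 7225 = 85^2, so 84 <= sqrt(7198) < 85.
floor(sqrt(7198)) = 84.

84


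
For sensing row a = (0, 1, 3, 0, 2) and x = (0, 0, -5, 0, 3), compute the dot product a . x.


Non-zero terms: ['3*-5', '2*3']
Products: [-15, 6]
y = sum = -9.

-9


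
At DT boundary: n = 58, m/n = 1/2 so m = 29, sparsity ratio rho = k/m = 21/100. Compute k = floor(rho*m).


m = 1/2*58 = 29.
rho = 21/100.
rho*m = 21/100*29 = 6.09.
k = floor(6.09) = 6.

6


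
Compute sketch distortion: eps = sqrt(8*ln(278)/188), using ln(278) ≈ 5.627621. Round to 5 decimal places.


ln(278) ≈ 5.627621.
8*ln(N)/m ≈ 8*5.627621/188 ≈ 0.23947323.
eps = sqrt(0.23947323) ≈ 0.48936 ≈ 0.48936.

0.48936


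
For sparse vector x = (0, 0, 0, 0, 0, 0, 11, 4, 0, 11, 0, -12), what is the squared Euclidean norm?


Non-zero entries: [(6, 11), (7, 4), (9, 11), (11, -12)]
Squares: [121, 16, 121, 144]
||x||_2^2 = sum = 402.

402


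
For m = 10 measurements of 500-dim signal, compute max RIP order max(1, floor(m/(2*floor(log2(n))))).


floor(log2(500)) = 8.
2*8 = 16.
m/(2*floor(log2(n))) = 10/16 ≈ 0.625.
floor = 0.
k = max(1, 0) = 1.

1


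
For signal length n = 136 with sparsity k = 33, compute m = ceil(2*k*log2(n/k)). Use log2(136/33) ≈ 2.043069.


log2(n/k) = log2(136/33) ≈ 2.043069.
2*k*log2(n/k) ≈ 2*33*2.043069 = 134.842554.
m = ceil(134.842554) = 135.

135


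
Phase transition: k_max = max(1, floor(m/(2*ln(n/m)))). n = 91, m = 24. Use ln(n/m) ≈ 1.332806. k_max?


n/m = 91/24.
ln(n/m) ≈ 1.332806.
2*ln(n/m) ≈ 2.665612.
m/(2*ln(n/m)) ≈ 24/2.665612 ≈ 9.0036.
floor = 9.
k_max = max(1, 9) = 9.

9


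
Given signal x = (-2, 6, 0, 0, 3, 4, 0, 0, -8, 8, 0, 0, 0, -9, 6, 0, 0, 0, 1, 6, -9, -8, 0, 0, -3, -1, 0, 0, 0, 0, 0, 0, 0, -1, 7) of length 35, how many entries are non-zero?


Non-zero positions: [0, 1, 4, 5, 8, 9, 13, 14, 18, 19, 20, 21, 24, 25, 33, 34].
Sparsity = 16.

16


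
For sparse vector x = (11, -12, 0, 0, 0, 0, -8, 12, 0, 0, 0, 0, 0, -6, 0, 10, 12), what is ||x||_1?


Non-zero entries: [(0, 11), (1, -12), (6, -8), (7, 12), (13, -6), (15, 10), (16, 12)]
Absolute values: [11, 12, 8, 12, 6, 10, 12]
||x||_1 = sum = 71.

71


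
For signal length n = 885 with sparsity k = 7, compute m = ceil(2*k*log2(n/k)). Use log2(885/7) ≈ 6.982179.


log2(n/k) = log2(885/7) ≈ 6.982179.
2*k*log2(n/k) ≈ 2*7*6.982179 = 97.750506.
m = ceil(97.750506) = 98.

98
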